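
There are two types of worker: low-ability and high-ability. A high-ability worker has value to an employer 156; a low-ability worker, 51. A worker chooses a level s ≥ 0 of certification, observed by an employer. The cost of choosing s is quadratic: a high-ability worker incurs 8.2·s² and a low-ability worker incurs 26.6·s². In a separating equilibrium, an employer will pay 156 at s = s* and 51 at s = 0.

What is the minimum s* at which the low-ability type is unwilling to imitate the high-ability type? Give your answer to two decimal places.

1.99

The low-ability type at s = 0 receives 51; imitating at s* yields 156 − 26.6·s*².
Indifference: 51 = 156 − 26.6·s*², so s*² = (156 − 51) / 26.6 ≈ 3.9474.
s* = √3.9474 ≈ 1.99.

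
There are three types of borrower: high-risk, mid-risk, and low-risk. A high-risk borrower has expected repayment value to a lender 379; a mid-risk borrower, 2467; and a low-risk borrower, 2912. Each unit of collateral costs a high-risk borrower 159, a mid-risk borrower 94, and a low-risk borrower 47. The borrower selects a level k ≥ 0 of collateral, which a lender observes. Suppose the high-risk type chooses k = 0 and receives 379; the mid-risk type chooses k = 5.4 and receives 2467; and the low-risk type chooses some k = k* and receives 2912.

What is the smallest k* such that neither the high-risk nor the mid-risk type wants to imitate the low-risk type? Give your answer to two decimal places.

High-risk type (on-path payoff 379) won't mimic when 379 ≥ 2912 − 159·k*, i.e. k* ≥ 15.93.
Mid-risk type (on-path payoff 2467 − 94×5.4 = 1959.4) won't mimic when 1959.4 ≥ 2912 − 94·k*, i.e. k* ≥ 10.13.
Both must hold, so k* = max(15.93, 10.13) = 15.93. The high-risk type's constraint binds.

15.93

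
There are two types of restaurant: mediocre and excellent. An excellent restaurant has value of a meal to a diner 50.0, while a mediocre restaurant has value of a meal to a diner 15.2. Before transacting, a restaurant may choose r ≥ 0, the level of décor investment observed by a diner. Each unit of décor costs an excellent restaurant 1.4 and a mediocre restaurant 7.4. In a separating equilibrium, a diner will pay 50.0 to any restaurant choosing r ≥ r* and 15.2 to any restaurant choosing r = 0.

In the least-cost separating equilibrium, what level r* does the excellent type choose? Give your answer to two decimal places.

A mediocre restaurant choosing r = 0 receives 15.2.
Imitating at r* instead would pay 50.0 at cost 7.4·r*, netting 50.0 − 7.4·r*.
Indifference: 15.2 = 50.0 − 7.4·r*, so r* = (50.0 − 15.2) / 7.4 ≈ 4.70.
This is the mediocre type's binding incentive-compatibility constraint; any r ≥ 4.70 sustains separation on that side.

4.70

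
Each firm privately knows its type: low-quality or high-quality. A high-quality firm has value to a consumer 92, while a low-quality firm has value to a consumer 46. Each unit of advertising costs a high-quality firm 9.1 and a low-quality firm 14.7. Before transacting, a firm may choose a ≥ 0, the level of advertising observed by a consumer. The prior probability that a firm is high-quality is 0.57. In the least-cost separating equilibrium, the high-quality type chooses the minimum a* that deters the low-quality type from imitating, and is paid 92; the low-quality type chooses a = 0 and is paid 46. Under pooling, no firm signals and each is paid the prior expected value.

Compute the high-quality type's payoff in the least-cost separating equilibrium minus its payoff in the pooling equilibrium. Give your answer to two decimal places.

Least-cost separating signal: a* solves 46 = 92 − 14.7·a*, so a* = (92 − 46)/14.7 ≈ 3.1293.
High-quality type's separating payoff: 92 − 9.1 × a* = 92 − 9.1 × (92 − 46)/14.7 = 92 − 418.6/14.7 ≈ 63.5238.
Pooling payoff: 0.57 × 92 + 0.43 × 46 = 72.22.
Difference: 63.5238 − 72.22 = -8.6962, i.e. -8.70 to two decimal places.
The high-quality type would prefer the pooling outcome.

-8.70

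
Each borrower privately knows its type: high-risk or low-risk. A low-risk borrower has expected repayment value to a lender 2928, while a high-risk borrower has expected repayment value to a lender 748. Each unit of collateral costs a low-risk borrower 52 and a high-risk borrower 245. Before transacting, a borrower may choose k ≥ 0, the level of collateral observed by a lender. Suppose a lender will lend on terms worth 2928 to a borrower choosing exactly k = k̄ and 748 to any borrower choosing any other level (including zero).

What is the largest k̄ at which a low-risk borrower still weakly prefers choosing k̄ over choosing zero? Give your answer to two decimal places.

Choosing k̄ yields the low-risk type 2928 − 52·k̄; choosing zero yields 748.
The low-risk type is indifferent at 2928 − 52·k̄ = 748, i.e. k̄ = (2928 − 748) / 52 ≈ 41.92.
For any k̄ above 41.92 the low-risk type would rather pool at zero, so separation collapses.

41.92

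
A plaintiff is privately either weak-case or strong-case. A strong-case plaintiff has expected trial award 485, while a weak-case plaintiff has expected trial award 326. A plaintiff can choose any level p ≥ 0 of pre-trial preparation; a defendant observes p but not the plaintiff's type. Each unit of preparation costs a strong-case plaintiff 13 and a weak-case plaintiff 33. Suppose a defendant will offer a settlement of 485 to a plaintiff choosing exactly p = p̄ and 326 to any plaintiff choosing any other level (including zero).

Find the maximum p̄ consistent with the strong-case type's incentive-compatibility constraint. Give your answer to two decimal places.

12.23

Choosing p̄ yields the strong-case type 485 − 13·p̄; choosing zero yields 326.
The strong-case type is indifferent at 485 − 13·p̄ = 326, i.e. p̄ = (485 − 326) / 13 ≈ 12.23.
For any p̄ above 12.23 the strong-case type would rather pool at zero, so separation collapses.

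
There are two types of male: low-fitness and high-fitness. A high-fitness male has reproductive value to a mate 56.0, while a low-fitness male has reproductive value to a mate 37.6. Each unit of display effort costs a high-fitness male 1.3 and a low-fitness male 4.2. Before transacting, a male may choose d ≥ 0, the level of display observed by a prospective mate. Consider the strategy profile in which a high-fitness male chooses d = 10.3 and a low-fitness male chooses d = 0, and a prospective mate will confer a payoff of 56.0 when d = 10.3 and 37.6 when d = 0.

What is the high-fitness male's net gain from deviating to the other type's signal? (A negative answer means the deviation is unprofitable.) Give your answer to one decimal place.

-5.0

Playing d = 10.3 the high-fitness male receives 56.0 − 1.3 × 10.3 = 42.61.
Deviating to d = 0 yields 37.6 instead.
Gain from deviating: 37.6 − 42.61 = -5.01, i.e. -5.0 to one decimal place.
The gain is negative, so the high-fitness type's incentive-compatibility constraint is satisfied.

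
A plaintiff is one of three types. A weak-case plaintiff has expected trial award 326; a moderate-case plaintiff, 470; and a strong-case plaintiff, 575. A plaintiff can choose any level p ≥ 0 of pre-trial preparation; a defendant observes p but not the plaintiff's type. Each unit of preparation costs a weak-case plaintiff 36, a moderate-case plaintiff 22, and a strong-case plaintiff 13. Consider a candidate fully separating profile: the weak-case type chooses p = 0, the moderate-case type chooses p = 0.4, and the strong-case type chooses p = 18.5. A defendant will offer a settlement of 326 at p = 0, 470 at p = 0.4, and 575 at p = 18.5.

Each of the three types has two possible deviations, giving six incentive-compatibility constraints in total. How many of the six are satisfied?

4

Strong-case (own payoff 575 − 13×18.5 = 334.5): to p=0 gives 326 → no gain ✓; to p=0.4 gives 470 − 13×0.4 = 464.8 → profitable ✗.
Moderate-case (own payoff 470 − 22×0.4 = 461.2): to p=0 gives 326 → no gain ✓; to p=18.5 gives 575 − 22×18.5 = 168 → no gain ✓.
Weak-case (own payoff 326): to p=0.4 gives 470 − 36×0.4 = 455.6 → profitable ✗; to p=18.5 gives 575 − 36×18.5 = -91 → no gain ✓.
4 of the 6 constraints hold; not an equilibrium.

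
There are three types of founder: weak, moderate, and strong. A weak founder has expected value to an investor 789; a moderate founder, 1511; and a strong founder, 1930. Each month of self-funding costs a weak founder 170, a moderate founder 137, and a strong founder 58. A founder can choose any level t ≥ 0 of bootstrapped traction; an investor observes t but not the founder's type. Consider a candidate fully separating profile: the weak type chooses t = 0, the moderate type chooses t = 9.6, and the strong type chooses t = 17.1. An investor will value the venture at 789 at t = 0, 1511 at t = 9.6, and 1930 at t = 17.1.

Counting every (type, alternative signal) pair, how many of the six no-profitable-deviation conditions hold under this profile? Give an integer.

Weak (own payoff 789): to t=9.6 gives 1511 − 170×9.6 = -121 → no gain ✓; to t=17.1 gives 1930 − 170×17.1 = -977 → no gain ✓.
Moderate (own payoff 1511 − 137×9.6 = 195.8): to t=0 gives 789 → profitable ✗; to t=17.1 gives 1930 − 137×17.1 = -412.7 → no gain ✓.
Strong (own payoff 1930 − 58×17.1 = 938.2): to t=0 gives 789 → no gain ✓; to t=9.6 gives 1511 − 58×9.6 = 954.2 → profitable ✗.
4 of the 6 constraints hold; not an equilibrium.

4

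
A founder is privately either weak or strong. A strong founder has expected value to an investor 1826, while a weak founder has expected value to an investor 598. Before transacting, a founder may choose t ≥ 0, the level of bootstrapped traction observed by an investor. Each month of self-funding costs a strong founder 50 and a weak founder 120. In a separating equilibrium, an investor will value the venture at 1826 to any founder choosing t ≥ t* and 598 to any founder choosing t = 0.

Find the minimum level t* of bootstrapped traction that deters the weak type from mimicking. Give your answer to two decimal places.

10.23

A weak founder choosing t = 0 receives 598.
Imitating at t* instead would pay 1826 at cost 120·t*, netting 1826 − 120·t*.
Indifference: 598 = 1826 − 120·t*, so t* = (1826 − 598) / 120 ≈ 10.23.
At t* the weak type's incentive constraint just binds; the strong type strictly prefers t* since its per-unit cost is lower.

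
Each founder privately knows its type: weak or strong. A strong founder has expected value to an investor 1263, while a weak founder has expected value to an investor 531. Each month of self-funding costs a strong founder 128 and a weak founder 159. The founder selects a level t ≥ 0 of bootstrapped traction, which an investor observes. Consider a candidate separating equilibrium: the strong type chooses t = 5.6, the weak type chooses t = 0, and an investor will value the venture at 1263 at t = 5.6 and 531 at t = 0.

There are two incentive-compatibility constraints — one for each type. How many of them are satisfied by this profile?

2

Weak type: stay at 0 → 531; mimic → 1263 − 159 × 5.6 = 372.6. IC holds (531 ≥ 372.6).
Strong type: signal → 1263 − 128 × 5.6 = 546.2; deviate to 0 → 531. IC holds (546.2 ≥ 531).
2 of 2 constraints hold, so this is a separating equilibrium.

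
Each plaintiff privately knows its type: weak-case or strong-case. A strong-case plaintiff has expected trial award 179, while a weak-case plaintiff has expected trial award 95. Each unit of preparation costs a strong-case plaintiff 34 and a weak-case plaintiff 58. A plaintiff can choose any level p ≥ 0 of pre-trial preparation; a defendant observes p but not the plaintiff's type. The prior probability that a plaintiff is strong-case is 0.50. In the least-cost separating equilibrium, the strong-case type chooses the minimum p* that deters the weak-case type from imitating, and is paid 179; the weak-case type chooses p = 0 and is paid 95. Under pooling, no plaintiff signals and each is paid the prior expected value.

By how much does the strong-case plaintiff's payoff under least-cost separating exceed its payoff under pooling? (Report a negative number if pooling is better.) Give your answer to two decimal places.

Least-cost separating signal: p* solves 95 = 179 − 58·p*, so p* = (179 − 95)/58 ≈ 1.4483.
Strong-case type's separating payoff: 179 − 34 × p* = 179 − 34 × (179 − 95)/58 = 179 − 2856/58 ≈ 129.7586.
Pooling payoff: 0.50 × 179 + 0.50 × 95 = 137.
Difference: 129.7586 − 137 = -7.2414, i.e. -7.24 to two decimal places.
The strong-case type would prefer the pooling outcome.

-7.24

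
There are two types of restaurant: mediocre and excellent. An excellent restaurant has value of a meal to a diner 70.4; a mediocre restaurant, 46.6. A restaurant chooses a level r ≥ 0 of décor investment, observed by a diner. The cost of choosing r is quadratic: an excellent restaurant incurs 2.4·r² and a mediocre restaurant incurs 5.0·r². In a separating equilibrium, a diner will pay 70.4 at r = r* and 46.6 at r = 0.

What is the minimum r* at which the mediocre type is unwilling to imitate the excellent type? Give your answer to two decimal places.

2.18

The mediocre type at r = 0 receives 46.6; imitating at r* yields 70.4 − 5.0·r*².
Indifference: 46.6 = 70.4 − 5.0·r*², so r*² = (70.4 − 46.6) / 5.0 = 4.76.
r* = √4.76 ≈ 2.18.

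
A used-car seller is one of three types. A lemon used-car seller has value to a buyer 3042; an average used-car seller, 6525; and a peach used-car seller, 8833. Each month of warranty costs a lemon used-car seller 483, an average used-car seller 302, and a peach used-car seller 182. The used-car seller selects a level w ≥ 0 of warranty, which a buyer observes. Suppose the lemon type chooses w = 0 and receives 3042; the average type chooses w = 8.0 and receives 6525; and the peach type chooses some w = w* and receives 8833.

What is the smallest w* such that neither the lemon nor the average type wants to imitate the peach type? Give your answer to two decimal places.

Lemon type (on-path payoff 3042) won't mimic when 3042 ≥ 8833 − 483·w*, i.e. w* ≥ 11.99.
Average type (on-path payoff 6525 − 302×8.0 = 4109) won't mimic when 4109 ≥ 8833 − 302·w*, i.e. w* ≥ 15.64.
Both must hold, so w* = max(11.99, 15.64) = 15.64. The average type's constraint binds.

15.64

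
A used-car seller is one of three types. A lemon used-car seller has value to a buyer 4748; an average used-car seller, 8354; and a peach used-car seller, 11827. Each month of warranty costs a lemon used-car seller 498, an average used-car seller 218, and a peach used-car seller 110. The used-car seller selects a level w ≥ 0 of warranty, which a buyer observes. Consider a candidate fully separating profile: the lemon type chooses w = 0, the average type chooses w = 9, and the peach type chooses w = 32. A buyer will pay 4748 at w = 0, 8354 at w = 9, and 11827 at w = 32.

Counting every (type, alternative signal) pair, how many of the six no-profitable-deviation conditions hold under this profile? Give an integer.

Average (own payoff 8354 − 218×9 = 6392): to w=0 gives 4748 → no gain ✓; to w=32 gives 11827 − 218×32 = 4851 → no gain ✓.
Lemon (own payoff 4748): to w=9 gives 8354 − 498×9 = 3872 → no gain ✓; to w=32 gives 11827 − 498×32 = -4109 → no gain ✓.
Peach (own payoff 11827 − 110×32 = 8307): to w=0 gives 4748 → no gain ✓; to w=9 gives 8354 − 110×9 = 7364 → no gain ✓.
6 of the 6 constraints hold; this profile is a separating equilibrium.

6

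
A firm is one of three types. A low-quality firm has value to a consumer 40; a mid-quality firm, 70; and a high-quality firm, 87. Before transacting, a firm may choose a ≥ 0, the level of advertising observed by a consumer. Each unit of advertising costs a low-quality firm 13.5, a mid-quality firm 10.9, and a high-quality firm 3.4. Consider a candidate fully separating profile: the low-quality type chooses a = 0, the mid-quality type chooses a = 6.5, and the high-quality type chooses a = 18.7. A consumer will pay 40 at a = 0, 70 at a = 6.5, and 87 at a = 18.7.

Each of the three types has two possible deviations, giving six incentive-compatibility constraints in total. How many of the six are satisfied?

3

Mid-quality (own payoff 70 − 10.9×6.5 = -0.85): to a=0 gives 40 → profitable ✗; to a=18.7 gives 87 − 10.9×18.7 = -116.83 → no gain ✓.
High-quality (own payoff 87 − 3.4×18.7 = 23.42): to a=0 gives 40 → profitable ✗; to a=6.5 gives 70 − 3.4×6.5 = 47.9 → profitable ✗.
Low-quality (own payoff 40): to a=6.5 gives 70 − 13.5×6.5 = -17.75 → no gain ✓; to a=18.7 gives 87 − 13.5×18.7 = -165.45 → no gain ✓.
3 of the 6 constraints hold; not an equilibrium.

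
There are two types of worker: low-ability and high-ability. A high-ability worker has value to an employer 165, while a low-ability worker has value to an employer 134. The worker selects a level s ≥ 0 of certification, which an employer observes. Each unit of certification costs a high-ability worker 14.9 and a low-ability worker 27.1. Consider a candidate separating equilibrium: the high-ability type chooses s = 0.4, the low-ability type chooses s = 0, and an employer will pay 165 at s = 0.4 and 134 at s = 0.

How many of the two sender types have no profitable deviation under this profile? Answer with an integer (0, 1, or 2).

1

High-ability type: signal → 165 − 14.9 × 0.4 = 159.04; deviate to 0 → 134. IC holds (159.04 ≥ 134).
Low-ability type: stay at 0 → 134; mimic → 165 − 27.1 × 0.4 = 154.16. IC fails (134 < 154.16).
1 of 2 constraints hold, so this profile is not an equilibrium.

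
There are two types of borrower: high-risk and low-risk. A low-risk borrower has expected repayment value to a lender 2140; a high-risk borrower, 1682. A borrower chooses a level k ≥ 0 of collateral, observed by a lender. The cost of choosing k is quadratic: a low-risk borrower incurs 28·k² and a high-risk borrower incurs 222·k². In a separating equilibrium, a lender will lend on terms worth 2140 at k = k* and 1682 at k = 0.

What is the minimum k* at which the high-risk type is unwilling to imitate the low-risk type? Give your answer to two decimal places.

The high-risk type at k = 0 receives 1682; imitating at k* yields 2140 − 222·k*².
Indifference: 1682 = 2140 − 222·k*², so k*² = (2140 − 1682) / 222 ≈ 2.0631.
k* = √2.0631 ≈ 1.44.

1.44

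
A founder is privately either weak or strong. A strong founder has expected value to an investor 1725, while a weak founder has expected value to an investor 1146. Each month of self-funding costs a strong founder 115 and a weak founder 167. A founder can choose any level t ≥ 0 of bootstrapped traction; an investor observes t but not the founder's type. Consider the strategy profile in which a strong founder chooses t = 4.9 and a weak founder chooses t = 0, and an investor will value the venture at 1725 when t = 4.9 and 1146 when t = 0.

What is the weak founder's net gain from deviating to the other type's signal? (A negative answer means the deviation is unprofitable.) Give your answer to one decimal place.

Playing t = 0 the weak founder receives 1146.
Deviating to t = 4.9 brings payment 1725 at cost 167 × 4.9 = 818.3, netting 906.7.
Gain from deviating: 906.7 − 1146 = -239.3.
The gain is negative, so the weak type's incentive-compatibility constraint is satisfied.

-239.3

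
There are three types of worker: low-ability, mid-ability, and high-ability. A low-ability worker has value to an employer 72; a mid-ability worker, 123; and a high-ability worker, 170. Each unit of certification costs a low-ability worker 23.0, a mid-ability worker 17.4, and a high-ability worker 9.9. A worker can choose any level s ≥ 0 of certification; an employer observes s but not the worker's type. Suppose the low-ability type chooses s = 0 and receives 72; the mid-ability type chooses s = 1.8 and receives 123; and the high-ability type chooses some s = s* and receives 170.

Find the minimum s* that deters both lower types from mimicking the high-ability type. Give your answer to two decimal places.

Low-ability type (on-path payoff 72) won't mimic when 72 ≥ 170 − 23.0·s*, i.e. s* ≥ 4.26.
Mid-ability type (on-path payoff 123 − 17.4×1.8 = 91.68) won't mimic when 91.68 ≥ 170 − 17.4·s*, i.e. s* ≥ 4.50.
Both must hold, so s* = max(4.26, 4.50) = 4.50. The mid-ability type's constraint binds.

4.50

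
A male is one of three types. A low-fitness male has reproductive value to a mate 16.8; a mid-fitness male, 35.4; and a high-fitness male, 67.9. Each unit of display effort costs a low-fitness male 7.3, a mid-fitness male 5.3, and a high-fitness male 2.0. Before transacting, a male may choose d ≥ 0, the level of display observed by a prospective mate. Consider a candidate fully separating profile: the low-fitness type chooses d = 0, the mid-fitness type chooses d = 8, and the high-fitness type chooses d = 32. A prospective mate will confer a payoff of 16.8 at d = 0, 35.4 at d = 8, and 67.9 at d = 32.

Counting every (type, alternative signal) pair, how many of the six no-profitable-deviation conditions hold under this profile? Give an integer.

3

Low-fitness (own payoff 16.8): to d=8 gives 35.4 − 7.3×8 = -23 → no gain ✓; to d=32 gives 67.9 − 7.3×32 = -165.7 → no gain ✓.
High-fitness (own payoff 67.9 − 2.0×32 = 3.9): to d=0 gives 16.8 → profitable ✗; to d=8 gives 35.4 − 2.0×8 = 19.4 → profitable ✗.
Mid-fitness (own payoff 35.4 − 5.3×8 = -7): to d=0 gives 16.8 → profitable ✗; to d=32 gives 67.9 − 5.3×32 = -101.7 → no gain ✓.
3 of the 6 constraints hold; not an equilibrium.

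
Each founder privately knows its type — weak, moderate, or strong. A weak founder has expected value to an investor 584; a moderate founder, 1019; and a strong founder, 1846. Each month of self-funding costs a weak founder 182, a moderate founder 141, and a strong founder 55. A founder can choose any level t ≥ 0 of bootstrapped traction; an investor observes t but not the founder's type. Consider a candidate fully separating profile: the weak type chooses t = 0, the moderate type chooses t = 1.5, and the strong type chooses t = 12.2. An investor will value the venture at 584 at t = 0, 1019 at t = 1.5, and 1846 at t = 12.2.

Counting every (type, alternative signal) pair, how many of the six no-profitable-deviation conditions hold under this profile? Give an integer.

Weak (own payoff 584): to t=1.5 gives 1019 − 182×1.5 = 746 → profitable ✗; to t=12.2 gives 1846 − 182×12.2 = -374.4 → no gain ✓.
Strong (own payoff 1846 − 55×12.2 = 1175): to t=0 gives 584 → no gain ✓; to t=1.5 gives 1019 − 55×1.5 = 936.5 → no gain ✓.
Moderate (own payoff 1019 − 141×1.5 = 807.5): to t=0 gives 584 → no gain ✓; to t=12.2 gives 1846 − 141×12.2 = 125.8 → no gain ✓.
5 of the 6 constraints hold; not an equilibrium.

5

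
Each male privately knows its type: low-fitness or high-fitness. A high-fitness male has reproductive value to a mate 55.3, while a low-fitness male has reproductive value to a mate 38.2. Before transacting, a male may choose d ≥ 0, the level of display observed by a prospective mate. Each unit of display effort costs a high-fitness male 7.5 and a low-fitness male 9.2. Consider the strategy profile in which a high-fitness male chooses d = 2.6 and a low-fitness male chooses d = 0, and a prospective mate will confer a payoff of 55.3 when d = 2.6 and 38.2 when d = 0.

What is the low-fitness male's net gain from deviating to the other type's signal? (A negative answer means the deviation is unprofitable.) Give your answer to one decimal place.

Playing d = 0 the low-fitness male receives 38.2.
Deviating to d = 2.6 brings payment 55.3 at cost 9.2 × 2.6 = 23.92, netting 31.38.
Gain from deviating: 31.38 − 38.2 = -6.82, i.e. -6.8 to one decimal place.
The gain is negative, so the low-fitness type's incentive-compatibility constraint is satisfied.

-6.8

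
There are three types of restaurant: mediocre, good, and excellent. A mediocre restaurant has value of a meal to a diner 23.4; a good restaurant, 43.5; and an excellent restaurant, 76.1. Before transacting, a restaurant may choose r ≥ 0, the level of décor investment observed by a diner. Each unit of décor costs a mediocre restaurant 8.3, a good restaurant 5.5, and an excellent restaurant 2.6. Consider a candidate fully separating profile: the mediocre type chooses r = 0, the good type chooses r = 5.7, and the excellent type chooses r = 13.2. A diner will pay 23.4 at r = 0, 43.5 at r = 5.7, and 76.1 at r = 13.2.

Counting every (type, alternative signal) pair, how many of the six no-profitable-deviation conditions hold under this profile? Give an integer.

5

Good (own payoff 43.5 − 5.5×5.7 = 12.15): to r=0 gives 23.4 → profitable ✗; to r=13.2 gives 76.1 − 5.5×13.2 = 3.5 → no gain ✓.
Excellent (own payoff 76.1 − 2.6×13.2 = 41.78): to r=0 gives 23.4 → no gain ✓; to r=5.7 gives 43.5 − 2.6×5.7 = 28.68 → no gain ✓.
Mediocre (own payoff 23.4): to r=5.7 gives 43.5 − 8.3×5.7 = -3.81 → no gain ✓; to r=13.2 gives 76.1 − 8.3×13.2 = -33.46 → no gain ✓.
5 of the 6 constraints hold; not an equilibrium.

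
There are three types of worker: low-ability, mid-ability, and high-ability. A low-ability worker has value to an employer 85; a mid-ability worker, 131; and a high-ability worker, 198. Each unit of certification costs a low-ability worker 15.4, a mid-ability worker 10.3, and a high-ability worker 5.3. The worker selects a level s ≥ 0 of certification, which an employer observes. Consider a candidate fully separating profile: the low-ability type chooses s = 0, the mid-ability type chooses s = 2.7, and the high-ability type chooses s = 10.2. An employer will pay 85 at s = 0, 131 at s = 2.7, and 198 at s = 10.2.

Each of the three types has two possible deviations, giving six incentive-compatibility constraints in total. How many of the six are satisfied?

5

High-ability (own payoff 198 − 5.3×10.2 = 143.94): to s=0 gives 85 → no gain ✓; to s=2.7 gives 131 − 5.3×2.7 = 116.69 → no gain ✓.
Mid-ability (own payoff 131 − 10.3×2.7 = 103.19): to s=0 gives 85 → no gain ✓; to s=10.2 gives 198 − 10.3×10.2 = 92.94 → no gain ✓.
Low-ability (own payoff 85): to s=2.7 gives 131 − 15.4×2.7 = 89.42 → profitable ✗; to s=10.2 gives 198 − 15.4×10.2 = 40.92 → no gain ✓.
5 of the 6 constraints hold; not an equilibrium.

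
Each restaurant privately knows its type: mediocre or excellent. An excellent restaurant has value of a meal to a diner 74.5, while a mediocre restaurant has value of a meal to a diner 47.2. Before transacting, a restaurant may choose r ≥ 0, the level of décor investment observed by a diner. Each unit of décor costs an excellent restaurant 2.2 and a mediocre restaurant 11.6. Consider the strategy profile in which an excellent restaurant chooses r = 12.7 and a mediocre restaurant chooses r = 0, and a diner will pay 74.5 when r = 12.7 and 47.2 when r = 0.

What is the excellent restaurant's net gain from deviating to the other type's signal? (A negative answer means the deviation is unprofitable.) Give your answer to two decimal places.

0.64

Playing r = 12.7 the excellent restaurant receives 74.5 − 2.2 × 12.7 = 46.56.
Deviating to r = 0 yields 47.2 instead.
Gain from deviating: 47.2 − 46.56 = 0.64.
The gain is positive, so the excellent type's incentive-compatibility constraint is violated — this profile is not a separating equilibrium.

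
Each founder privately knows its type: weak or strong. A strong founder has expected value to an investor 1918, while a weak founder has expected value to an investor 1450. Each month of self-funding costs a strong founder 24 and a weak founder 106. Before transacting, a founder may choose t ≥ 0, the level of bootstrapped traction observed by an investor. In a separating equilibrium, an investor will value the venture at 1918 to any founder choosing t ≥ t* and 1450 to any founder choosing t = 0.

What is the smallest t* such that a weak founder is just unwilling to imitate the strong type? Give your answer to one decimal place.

4.4

A weak founder choosing t = 0 receives 1450.
Imitating at t* instead would pay 1918 at cost 106·t*, netting 1918 − 106·t*.
Indifference: 1450 = 1918 − 106·t*, so t* = (1918 − 1450) / 106 ≈ 4.4.
This is the weak type's binding incentive-compatibility constraint; any t ≥ 4.4 sustains separation on that side.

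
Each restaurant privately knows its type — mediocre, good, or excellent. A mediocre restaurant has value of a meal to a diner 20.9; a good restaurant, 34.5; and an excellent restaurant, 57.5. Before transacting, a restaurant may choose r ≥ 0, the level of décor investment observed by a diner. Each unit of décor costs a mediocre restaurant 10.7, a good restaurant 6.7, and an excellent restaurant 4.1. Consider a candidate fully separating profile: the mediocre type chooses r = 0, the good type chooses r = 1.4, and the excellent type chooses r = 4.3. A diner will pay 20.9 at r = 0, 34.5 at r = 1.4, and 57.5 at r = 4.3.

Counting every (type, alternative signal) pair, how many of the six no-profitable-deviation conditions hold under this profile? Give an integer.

5

Excellent (own payoff 57.5 − 4.1×4.3 = 39.87): to r=0 gives 20.9 → no gain ✓; to r=1.4 gives 34.5 − 4.1×1.4 = 28.76 → no gain ✓.
Good (own payoff 34.5 − 6.7×1.4 = 25.12): to r=0 gives 20.9 → no gain ✓; to r=4.3 gives 57.5 − 6.7×4.3 = 28.69 → profitable ✗.
Mediocre (own payoff 20.9): to r=1.4 gives 34.5 − 10.7×1.4 = 19.52 → no gain ✓; to r=4.3 gives 57.5 − 10.7×4.3 = 11.49 → no gain ✓.
5 of the 6 constraints hold; not an equilibrium.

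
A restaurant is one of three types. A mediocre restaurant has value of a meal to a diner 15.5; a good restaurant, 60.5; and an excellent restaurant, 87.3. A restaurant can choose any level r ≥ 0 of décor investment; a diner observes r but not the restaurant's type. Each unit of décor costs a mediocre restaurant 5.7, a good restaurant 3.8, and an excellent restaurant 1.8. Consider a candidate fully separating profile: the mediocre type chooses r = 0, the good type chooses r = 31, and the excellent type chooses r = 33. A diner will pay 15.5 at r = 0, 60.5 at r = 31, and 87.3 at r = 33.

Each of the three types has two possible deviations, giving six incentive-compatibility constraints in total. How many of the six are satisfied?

Good (own payoff 60.5 − 3.8×31 = -57.3): to r=0 gives 15.5 → profitable ✗; to r=33 gives 87.3 − 3.8×33 = -38.1 → profitable ✗.
Excellent (own payoff 87.3 − 1.8×33 = 27.9): to r=0 gives 15.5 → no gain ✓; to r=31 gives 60.5 − 1.8×31 = 4.7 → no gain ✓.
Mediocre (own payoff 15.5): to r=31 gives 60.5 − 5.7×31 = -116.2 → no gain ✓; to r=33 gives 87.3 − 5.7×33 = -100.8 → no gain ✓.
4 of the 6 constraints hold; not an equilibrium.

4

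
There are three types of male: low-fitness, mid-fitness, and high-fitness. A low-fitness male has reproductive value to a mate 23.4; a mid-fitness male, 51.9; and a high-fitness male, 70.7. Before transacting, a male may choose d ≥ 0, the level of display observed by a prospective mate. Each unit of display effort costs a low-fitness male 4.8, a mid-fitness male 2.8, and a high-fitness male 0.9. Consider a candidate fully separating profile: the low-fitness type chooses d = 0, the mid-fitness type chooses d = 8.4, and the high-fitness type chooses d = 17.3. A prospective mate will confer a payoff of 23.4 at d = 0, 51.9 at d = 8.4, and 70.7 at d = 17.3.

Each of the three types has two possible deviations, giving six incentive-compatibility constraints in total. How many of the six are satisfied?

Low-fitness (own payoff 23.4): to d=8.4 gives 51.9 − 4.8×8.4 = 11.58 → no gain ✓; to d=17.3 gives 70.7 − 4.8×17.3 = -12.34 → no gain ✓.
High-fitness (own payoff 70.7 − 0.9×17.3 = 55.13): to d=0 gives 23.4 → no gain ✓; to d=8.4 gives 51.9 − 0.9×8.4 = 44.34 → no gain ✓.
Mid-fitness (own payoff 51.9 − 2.8×8.4 = 28.38): to d=0 gives 23.4 → no gain ✓; to d=17.3 gives 70.7 − 2.8×17.3 = 22.26 → no gain ✓.
6 of the 6 constraints hold; this profile is a separating equilibrium.

6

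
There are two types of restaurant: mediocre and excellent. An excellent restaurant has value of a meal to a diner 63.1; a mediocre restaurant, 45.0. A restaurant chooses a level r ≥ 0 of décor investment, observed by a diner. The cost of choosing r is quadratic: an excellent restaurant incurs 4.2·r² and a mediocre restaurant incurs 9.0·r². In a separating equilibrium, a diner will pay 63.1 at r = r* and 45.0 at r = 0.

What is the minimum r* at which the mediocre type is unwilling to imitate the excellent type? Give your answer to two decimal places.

The mediocre type at r = 0 receives 45.0; imitating at r* yields 63.1 − 9.0·r*².
Indifference: 45.0 = 63.1 − 9.0·r*², so r*² = (63.1 − 45.0) / 9.0 ≈ 2.0111.
r* = √2.0111 ≈ 1.42.

1.42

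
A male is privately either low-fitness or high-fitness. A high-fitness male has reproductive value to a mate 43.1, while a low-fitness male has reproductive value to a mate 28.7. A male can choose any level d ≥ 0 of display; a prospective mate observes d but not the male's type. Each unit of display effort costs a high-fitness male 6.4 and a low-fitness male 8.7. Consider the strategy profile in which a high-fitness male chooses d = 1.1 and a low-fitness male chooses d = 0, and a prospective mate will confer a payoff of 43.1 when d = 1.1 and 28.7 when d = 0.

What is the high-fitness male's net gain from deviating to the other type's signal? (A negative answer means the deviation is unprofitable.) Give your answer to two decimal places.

-7.36

Playing d = 1.1 the high-fitness male receives 43.1 − 6.4 × 1.1 = 36.06.
Deviating to d = 0 yields 28.7 instead.
Gain from deviating: 28.7 − 36.06 = -7.36.
The gain is negative, so the high-fitness type's incentive-compatibility constraint is satisfied.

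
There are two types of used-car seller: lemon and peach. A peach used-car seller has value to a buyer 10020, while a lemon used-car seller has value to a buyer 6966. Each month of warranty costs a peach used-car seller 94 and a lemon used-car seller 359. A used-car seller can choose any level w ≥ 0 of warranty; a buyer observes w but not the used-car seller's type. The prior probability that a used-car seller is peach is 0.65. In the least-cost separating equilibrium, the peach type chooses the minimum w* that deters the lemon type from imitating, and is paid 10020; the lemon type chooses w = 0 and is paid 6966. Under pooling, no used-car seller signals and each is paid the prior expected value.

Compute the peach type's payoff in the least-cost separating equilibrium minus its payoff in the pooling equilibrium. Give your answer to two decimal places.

269.25

Least-cost separating signal: w* solves 6966 = 10020 − 359·w*, so w* = (10020 − 6966)/359 ≈ 8.5070.
Peach type's separating payoff: 10020 − 94 × w* = 10020 − 94 × (10020 − 6966)/359 = 10020 − 287076/359 ≈ 9220.3454.
Pooling payoff: 0.65 × 10020 + 0.35 × 6966 = 8951.1.
Difference: 9220.3454 − 8951.1 = 269.2454, i.e. 269.25 to two decimal places.
The peach type prefers to separate.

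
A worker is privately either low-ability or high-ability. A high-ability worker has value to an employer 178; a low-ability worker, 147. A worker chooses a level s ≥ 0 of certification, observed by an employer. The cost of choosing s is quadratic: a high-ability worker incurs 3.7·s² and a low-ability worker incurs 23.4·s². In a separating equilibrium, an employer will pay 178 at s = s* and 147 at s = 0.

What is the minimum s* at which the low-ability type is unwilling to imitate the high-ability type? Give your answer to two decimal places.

The low-ability type at s = 0 receives 147; imitating at s* yields 178 − 23.4·s*².
Indifference: 147 = 178 − 23.4·s*², so s*² = (178 − 147) / 23.4 ≈ 1.3248.
s* = √1.3248 ≈ 1.15.

1.15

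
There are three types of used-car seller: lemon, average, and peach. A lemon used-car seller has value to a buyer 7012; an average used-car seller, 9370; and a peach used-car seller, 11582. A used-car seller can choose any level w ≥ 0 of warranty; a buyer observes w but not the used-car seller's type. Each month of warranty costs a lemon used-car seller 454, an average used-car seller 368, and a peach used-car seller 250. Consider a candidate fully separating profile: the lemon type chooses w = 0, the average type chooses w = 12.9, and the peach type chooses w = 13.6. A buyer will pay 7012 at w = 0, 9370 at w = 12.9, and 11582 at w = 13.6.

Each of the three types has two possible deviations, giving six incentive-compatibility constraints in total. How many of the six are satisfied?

4

Lemon (own payoff 7012): to w=12.9 gives 9370 − 454×12.9 = 3513.4 → no gain ✓; to w=13.6 gives 11582 − 454×13.6 = 5407.6 → no gain ✓.
Average (own payoff 9370 − 368×12.9 = 4622.8): to w=0 gives 7012 → profitable ✗; to w=13.6 gives 11582 − 368×13.6 = 6577.2 → profitable ✗.
Peach (own payoff 11582 − 250×13.6 = 8182): to w=0 gives 7012 → no gain ✓; to w=12.9 gives 9370 − 250×12.9 = 6145 → no gain ✓.
4 of the 6 constraints hold; not an equilibrium.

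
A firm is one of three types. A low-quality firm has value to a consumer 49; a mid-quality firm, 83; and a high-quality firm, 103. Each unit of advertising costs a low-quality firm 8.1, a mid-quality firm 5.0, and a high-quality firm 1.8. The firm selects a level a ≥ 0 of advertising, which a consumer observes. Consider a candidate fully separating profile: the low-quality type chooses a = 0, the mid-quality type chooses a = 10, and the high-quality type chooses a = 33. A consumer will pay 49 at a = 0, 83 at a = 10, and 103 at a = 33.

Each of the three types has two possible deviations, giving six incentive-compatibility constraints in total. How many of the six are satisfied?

3

Low-quality (own payoff 49): to a=10 gives 83 − 8.1×10 = 2 → no gain ✓; to a=33 gives 103 − 8.1×33 = -164.3 → no gain ✓.
Mid-quality (own payoff 83 − 5.0×10 = 33): to a=0 gives 49 → profitable ✗; to a=33 gives 103 − 5.0×33 = -62 → no gain ✓.
High-quality (own payoff 103 − 1.8×33 = 43.6): to a=0 gives 49 → profitable ✗; to a=10 gives 83 − 1.8×10 = 65 → profitable ✗.
3 of the 6 constraints hold; not an equilibrium.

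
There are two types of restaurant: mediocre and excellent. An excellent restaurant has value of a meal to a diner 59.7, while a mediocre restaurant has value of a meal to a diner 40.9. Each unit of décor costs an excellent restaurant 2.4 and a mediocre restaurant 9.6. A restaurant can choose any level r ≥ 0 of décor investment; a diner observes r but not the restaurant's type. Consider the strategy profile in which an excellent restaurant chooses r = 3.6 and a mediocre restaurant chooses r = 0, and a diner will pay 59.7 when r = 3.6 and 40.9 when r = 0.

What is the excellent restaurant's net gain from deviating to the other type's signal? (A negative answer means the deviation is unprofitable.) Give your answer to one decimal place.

-10.2

Playing r = 3.6 the excellent restaurant receives 59.7 − 2.4 × 3.6 = 51.06.
Deviating to r = 0 yields 40.9 instead.
Gain from deviating: 40.9 − 51.06 = -10.16, i.e. -10.2 to one decimal place.
The gain is negative, so the excellent type's incentive-compatibility constraint is satisfied.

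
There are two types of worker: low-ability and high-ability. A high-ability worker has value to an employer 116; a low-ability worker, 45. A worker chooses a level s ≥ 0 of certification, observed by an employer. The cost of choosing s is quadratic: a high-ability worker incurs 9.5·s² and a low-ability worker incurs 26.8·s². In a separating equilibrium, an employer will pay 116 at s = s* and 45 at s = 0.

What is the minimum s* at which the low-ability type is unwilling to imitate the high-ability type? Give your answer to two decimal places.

The low-ability type at s = 0 receives 45; imitating at s* yields 116 − 26.8·s*².
Indifference: 45 = 116 − 26.8·s*², so s*² = (116 − 45) / 26.8 ≈ 2.6493.
s* = √2.6493 ≈ 1.63.

1.63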